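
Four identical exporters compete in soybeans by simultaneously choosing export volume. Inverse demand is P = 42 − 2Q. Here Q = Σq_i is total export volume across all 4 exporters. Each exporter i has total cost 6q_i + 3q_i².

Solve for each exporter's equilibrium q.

A representative exporter's profit is π_i = q_i(42 − 2Q) − 6q_i − 3q_i², with Q = q_i + Σ_{j≠i} q_j.
First-order condition: 36 − 10q_i − 2Σ_{j≠i} q_j = 0.
Imposing symmetry (q_j = q for all j) turns Σ_{j≠i} q_j into 3q, so 36 = 16q and q = 2.25.

2.25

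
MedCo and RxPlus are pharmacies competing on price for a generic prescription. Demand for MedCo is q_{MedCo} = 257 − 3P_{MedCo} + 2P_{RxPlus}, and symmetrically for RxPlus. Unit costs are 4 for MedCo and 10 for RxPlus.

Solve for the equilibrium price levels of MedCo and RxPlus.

68.375, 70.625

MedCo's profit: π = (P_{MedCo} − 4)(257 − 3P_{MedCo} + 2P_{RxPlus}).
∂π/∂P_{MedCo} = 269 − 6P_{MedCo} + 2P_{RxPlus} = 0 ⇒ P_{MedCo} = 269/6 + (1/3)P_{RxPlus}.
Similarly P_{RxPlus} = 287/6 + (1/3)P_{MedCo}.
Plugging P_{RxPlus} into MedCo's best response: P_{MedCo} = 269/6 + (1/3)(287/6 + (1/3)P_{MedCo}) ⇒ (8/9)P_{MedCo} = 547/9, so P_{MedCo} = 68.375.
Then P_{RxPlus} = 287/6 + (1/3)·68.375 = 70.625.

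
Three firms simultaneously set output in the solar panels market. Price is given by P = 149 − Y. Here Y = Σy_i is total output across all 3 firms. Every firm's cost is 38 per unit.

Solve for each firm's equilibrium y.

27.75

A representative firm's profit is π_i = y_i(149 − Y) − 38y_i, with Y = y_i + Σ_{j≠i} y_j.
First-order condition: 111 − 2y_i − Σ_{j≠i} y_j = 0.
Imposing symmetry (y_j = y for all j) turns Σ_{j≠i} y_j into 2y, so 111 = 4y and y = 27.75.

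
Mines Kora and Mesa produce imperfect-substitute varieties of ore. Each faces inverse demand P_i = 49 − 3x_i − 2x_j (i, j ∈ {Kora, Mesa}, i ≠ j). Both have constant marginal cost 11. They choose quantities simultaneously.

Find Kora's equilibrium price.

Mine Kora's profit: π = x_{Kora}(49 − 3x_{Kora} − 2x_{Mesa}) − 11x_{Kora}.
∂π/∂x_{Kora} = 38 − 6x_{Kora} − 2x_{Mesa} = 0 ⇒ x_{Kora} = 19/3 − (1/3)x_{Mesa}.
Setting x_{Kora} = x_{Mesa} in the reaction function: x_{Kora} = 19/3 − (1/3)x_{Kora}, so x_{Kora} = (19/3) / (4/3) = 4.75.
P_{Kora} = 49 − 3·4.75 − 2·4.75 = 25.25.

25.25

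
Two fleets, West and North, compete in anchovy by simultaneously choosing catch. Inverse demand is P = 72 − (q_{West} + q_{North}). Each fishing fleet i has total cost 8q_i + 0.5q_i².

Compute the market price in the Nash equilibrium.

40

Fishing fleet West's profit: π = q_{West}(72 − (q_{West} + q_{North})) − 8q_{West} − 0.5q_{West}².
∂π/∂q_{West} = 64 − 3q_{West} − q_{North} = 0, so q_{West} = 64/3 − (1/3)q_{North}.
The game is symmetric, so in equilibrium q_{North} = q_{West}: the reaction function gives (4/3)q_{West} = 64/3, hence q_{West} = 16.
Equilibrium price: P = 72 − 32 = 40.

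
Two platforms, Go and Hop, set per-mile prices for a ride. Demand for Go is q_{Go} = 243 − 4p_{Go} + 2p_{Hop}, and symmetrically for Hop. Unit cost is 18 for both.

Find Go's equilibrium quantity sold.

138

Go's profit: π = (p_{Go} − 18)(243 − 4p_{Go} + 2p_{Hop}).
∂π/∂p_{Go} = 315 − 8p_{Go} + 2p_{Hop} = 0 ⇒ p_{Go} = 39.375 + 0.25p_{Hop}.
By symmetry p_{Hop} = p_{Go}; substituting into the reaction function, 0.75p_{Go} = 39.375 and p_{Go} = 52.5.
q_{Go} = 243 − 4·52.5 + 2·52.5 = 138.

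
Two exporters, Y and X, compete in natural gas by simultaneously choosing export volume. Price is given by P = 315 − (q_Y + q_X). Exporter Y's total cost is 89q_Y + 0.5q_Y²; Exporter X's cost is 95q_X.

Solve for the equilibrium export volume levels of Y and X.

Exporter Y's profit: π = q_Y(315 − (q_Y + q_X)) − 89q_Y − 0.5q_Y².
∂π/∂q_Y = 226 − 3q_Y − q_X = 0, so q_Y = 226/3 − (1/3)q_X.
For X: ∂π/∂q_X = 220 − 2q_X − q_Y = 0 ⇒ q_X = 110 − 0.5q_Y.
Plugging q_X into Y's best response: q_Y = 226/3 − (1/3)(110 − 0.5q_Y) ⇒ (5/6)q_Y = 116/3, so q_Y = 46.4.
Then q_X = 110 − 0.5·46.4 = 86.8.

46.4, 86.8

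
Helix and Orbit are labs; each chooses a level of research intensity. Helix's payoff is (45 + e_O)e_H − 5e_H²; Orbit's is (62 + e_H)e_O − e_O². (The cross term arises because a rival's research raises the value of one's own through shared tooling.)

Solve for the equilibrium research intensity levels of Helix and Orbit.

8, 35

Expanding Helix's payoff: 45e_H + e_Oe_H − 5e_H².
∂π/∂e_H = 45 + e_O − 10e_H = 0, so e_H = 4.5 + 0.1e_O.
Likewise for Orbit: e_O = 31 + 0.5e_H.
Plugging e_O into Helix's best response: e_H = 4.5 + 0.1(31 + 0.5e_H) ⇒ 0.95e_H = 7.6, so e_H = 8.
Then e_O = 31 + 0.5·8 = 35.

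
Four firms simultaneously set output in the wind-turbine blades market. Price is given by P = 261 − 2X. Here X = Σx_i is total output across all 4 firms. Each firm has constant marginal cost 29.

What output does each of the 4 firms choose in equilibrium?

23.2

A representative firm's profit is π_i = x_i(261 − 2X) − 29x_i, with X = x_i + Σ_{j≠i} x_j.
First-order condition: 232 − 4x_i − 2Σ_{j≠i} x_j = 0.
In a symmetric equilibrium every firm chooses the same x, so Σ_{j≠i} x_j = 3x. The condition becomes 232 − 10x = 0, giving x = 232/10 = 23.2.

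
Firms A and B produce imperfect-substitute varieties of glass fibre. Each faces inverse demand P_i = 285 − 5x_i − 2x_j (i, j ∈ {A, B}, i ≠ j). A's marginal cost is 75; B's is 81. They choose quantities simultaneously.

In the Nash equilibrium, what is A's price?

Firm A's profit: π = x_A(285 − 5x_A − 2x_B) − 75x_A.
∂π/∂x_A = 210 − 10x_A − 2x_B = 0 ⇒ x_A = 21 − 0.2x_B.
Similarly x_B = 20.4 − 0.2x_A.
Solving the two reaction functions simultaneously: (1 − (−0.2)(−0.2))x_A = 21 − 0.2·20.4, so 0.96x_A = 16.92 and x_A = 17.625.
Then x_B = 20.4 − 0.2·17.625 = 16.875.
P_A = 285 − 5·17.625 − 2·16.875 = 163.125.

163.125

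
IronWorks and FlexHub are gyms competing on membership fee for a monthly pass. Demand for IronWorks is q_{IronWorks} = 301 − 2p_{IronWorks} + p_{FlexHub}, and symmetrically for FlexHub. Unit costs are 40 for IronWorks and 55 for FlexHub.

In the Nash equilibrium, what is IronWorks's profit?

15842

IronWorks's profit: π = (p_{IronWorks} − 40)(301 − 2p_{IronWorks} + p_{FlexHub}).
∂π/∂p_{IronWorks} = 381 − 4p_{IronWorks} + p_{FlexHub} = 0 ⇒ p_{IronWorks} = 95.25 + 0.25p_{FlexHub}.
Similarly p_{FlexHub} = 102.75 + 0.25p_{IronWorks}.
Solving the two reaction functions simultaneously: (1 − (0.25)(0.25))p_{IronWorks} = 95.25 + 0.25·102.75, so 0.9375p_{IronWorks} = 120.9375 and p_{IronWorks} = 129.
Then p_{FlexHub} = 102.75 + 0.25·129 = 135.
q_{IronWorks} = 301 − 2·129 + 135 = 178.
Profit = (129 − 40)·178 = 15842.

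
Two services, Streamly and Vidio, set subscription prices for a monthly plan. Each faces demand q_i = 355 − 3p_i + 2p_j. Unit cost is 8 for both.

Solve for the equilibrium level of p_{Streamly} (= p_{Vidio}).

94.75

Streamly's profit: π = (p_{Streamly} − 8)(355 − 3p_{Streamly} + 2p_{Vidio}).
∂π/∂p_{Streamly} = 379 − 6p_{Streamly} + 2p_{Vidio} = 0 ⇒ p_{Streamly} = 379/6 + (1/3)p_{Vidio}.
The game is symmetric, so in equilibrium p_{Vidio} = p_{Streamly}: the reaction function gives (2/3)p_{Streamly} = 379/6, hence p_{Streamly} = 94.75.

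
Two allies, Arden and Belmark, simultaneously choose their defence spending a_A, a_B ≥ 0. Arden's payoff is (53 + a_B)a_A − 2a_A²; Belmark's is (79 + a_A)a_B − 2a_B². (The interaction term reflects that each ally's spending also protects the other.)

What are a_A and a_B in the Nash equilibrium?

19.4, 24.6

Expanding Arden's payoff: 53a_A + a_Ba_A − 2a_A².
∂π/∂a_A = 53 + a_B − 4a_A = 0, so a_A = 13.25 + 0.25a_B.
Likewise for Belmark: a_B = 19.75 + 0.25a_A.
Plugging a_B into Arden's best response: a_A = 13.25 + 0.25(19.75 + 0.25a_A) ⇒ 0.9375a_A = 18.1875, so a_A = 19.4.
Then a_B = 19.75 + 0.25·19.4 = 24.6.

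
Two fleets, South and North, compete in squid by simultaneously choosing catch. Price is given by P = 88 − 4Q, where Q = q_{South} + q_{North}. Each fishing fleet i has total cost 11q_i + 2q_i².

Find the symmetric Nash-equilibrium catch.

Fishing fleet South's profit: π = q_{South}(88 − 4(q_{South} + q_{North})) − 11q_{South} − 2q_{South}².
∂π/∂q_{South} = 77 − 12q_{South} − 4q_{North} = 0, so q_{South} = 77/12 − (1/3)q_{North}.
By symmetry q_{North} = q_{South}; substituting into the reaction function, (4/3)q_{South} = 77/12 and q_{South} = 4.8125.

4.8125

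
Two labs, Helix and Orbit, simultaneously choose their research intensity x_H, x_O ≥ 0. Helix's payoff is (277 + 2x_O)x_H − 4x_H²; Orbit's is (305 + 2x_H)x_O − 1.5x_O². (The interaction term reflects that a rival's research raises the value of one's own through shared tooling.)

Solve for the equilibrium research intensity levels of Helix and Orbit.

72.05, 149.7

Expanding Helix's payoff: 277x_H + 2x_Ox_H − 4x_H².
∂π/∂x_H = 277 + 2x_O − 8x_H = 0, so x_H = 34.625 + 0.25x_O.
Likewise for Orbit: x_O = 305/3 + (2/3)x_H.
Solving the two reaction functions simultaneously: (1 − (0.25)(2/3))x_H = 34.625 + 0.25·(305/3), so (5/6)x_H = 1441/24 and x_H = 72.05.
Then x_O = 305/3 + (2/3)·72.05 = 149.7.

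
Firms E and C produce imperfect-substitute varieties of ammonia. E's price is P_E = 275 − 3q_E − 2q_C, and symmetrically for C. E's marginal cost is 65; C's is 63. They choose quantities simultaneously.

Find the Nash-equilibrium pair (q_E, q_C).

Firm E's profit: π = q_E(275 − 3q_E − 2q_C) − 65q_E.
∂π/∂q_E = 210 − 6q_E − 2q_C = 0 ⇒ q_E = 35 − (1/3)q_C.
Similarly q_C = 106/3 − (1/3)q_E.
Plugging q_C into E's best response: q_E = 35 − (1/3)(106/3 − (1/3)q_E) ⇒ (8/9)q_E = 209/9, so q_E = 26.125.
Then q_C = 106/3 − (1/3)·26.125 = 26.625.

26.125, 26.625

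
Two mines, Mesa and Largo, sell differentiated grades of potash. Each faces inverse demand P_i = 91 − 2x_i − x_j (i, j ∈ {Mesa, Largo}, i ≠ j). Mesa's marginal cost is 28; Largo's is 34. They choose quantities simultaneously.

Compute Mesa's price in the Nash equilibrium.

54

Mine Mesa's profit: π = x_{Mesa}(91 − 2x_{Mesa} − x_{Largo}) − 28x_{Mesa}.
∂π/∂x_{Mesa} = 63 − 4x_{Mesa} − x_{Largo} = 0 ⇒ x_{Mesa} = 15.75 − 0.25x_{Largo}.
Similarly x_{Largo} = 14.25 − 0.25x_{Mesa}.
Substituting the second reaction function into the first: x_{Mesa} = 15.75 − 0.25(14.25 − 0.25x_{Mesa}), which gives 0.9375x_{Mesa} = 12.1875 ⇒ x_{Mesa} = 13.
Then x_{Largo} = 14.25 − 0.25·13 = 11.
P_{Mesa} = 91 − 2·13 − 11 = 54.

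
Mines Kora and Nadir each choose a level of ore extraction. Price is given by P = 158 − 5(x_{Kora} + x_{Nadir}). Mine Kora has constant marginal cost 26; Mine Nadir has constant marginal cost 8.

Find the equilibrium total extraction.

Mine Kora's profit: π = x_{Kora}(158 − 5(x_{Kora} + x_{Nadir})) − 26x_{Kora}.
∂π/∂x_{Kora} = 132 − 10x_{Kora} − 5x_{Nadir} = 0, so x_{Kora} = 13.2 − 0.5x_{Nadir}.
By the same steps for Nadir: x_{Nadir} = 15 − 0.5x_{Kora}.
Solving the two reaction functions simultaneously: (1 − (−0.5)(−0.5))x_{Kora} = 13.2 − 0.5·15, so 0.75x_{Kora} = 5.7 and x_{Kora} = 7.6.
Then x_{Nadir} = 15 − 0.5·7.6 = 11.2.
Total extraction: 7.6 + 11.2 = 18.8.

18.8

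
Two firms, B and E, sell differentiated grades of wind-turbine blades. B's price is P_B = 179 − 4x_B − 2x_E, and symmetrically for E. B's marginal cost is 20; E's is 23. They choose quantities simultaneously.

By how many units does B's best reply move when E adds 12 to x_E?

Firm B's profit: π = x_B(179 − 4x_B − 2x_E) − 20x_B.
∂π/∂x_B = 159 − 8x_B − 2x_E = 0 ⇒ x_B = 19.875 − 0.25x_E.
The reaction-function slope is −0.25, so a 12-unit rise in x_E moves x_B by −0.25 × 12 = −3. B's best response falls — the actions are strategic substitutes.

-3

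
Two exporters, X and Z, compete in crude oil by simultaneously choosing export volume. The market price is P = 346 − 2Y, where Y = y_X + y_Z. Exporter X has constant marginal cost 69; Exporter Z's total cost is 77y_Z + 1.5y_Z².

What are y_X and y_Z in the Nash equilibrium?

58.375, 21.75

Exporter X's profit: π = y_X(346 − 2(y_X + y_Z)) − 69y_X.
∂π/∂y_X = 277 − 4y_X − 2y_Z = 0, so y_X = 69.25 − 0.5y_Z.
For Z: ∂π/∂y_Z = 269 − 7y_Z − 2y_X = 0 ⇒ y_Z = 269/7 − (2/7)y_X.
Substituting the second reaction function into the first: y_X = 69.25 − 0.5(269/7 − (2/7)y_X), which gives (6/7)y_X = 1401/28 ⇒ y_X = 58.375.
Then y_Z = 269/7 − (2/7)·58.375 = 21.75.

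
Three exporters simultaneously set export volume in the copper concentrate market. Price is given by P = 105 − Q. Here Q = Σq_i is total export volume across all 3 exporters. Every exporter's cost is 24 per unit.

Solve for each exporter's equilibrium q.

20.25

A representative exporter's profit is π_i = q_i(105 − Q) − 24q_i, with Q = q_i + Σ_{j≠i} q_j.
First-order condition: 81 − 2q_i − Σ_{j≠i} q_j = 0.
With identical exporters, set every q_j = q: then 81 − 2q − 2q = 0, i.e. q = 81/4 = 20.25.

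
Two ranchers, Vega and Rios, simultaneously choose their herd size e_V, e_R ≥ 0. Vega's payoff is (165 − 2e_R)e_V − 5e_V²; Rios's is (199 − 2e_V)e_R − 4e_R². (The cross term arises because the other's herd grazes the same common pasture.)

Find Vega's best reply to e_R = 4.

Expanding Vega's payoff: 165e_V − 2e_Re_V − 5e_V².
∂π/∂e_V = 165 − 2e_R − 10e_V = 0, so e_V = 16.5 − 0.2e_R.
At e_R = 4: e_V = 16.5 − 0.2·4 = 15.7.

15.7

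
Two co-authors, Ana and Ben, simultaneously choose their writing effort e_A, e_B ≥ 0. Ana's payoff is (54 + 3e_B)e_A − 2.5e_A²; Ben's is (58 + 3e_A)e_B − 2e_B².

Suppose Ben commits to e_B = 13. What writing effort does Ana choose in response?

Expanding Ana's payoff: 54e_A + 3e_Be_A − 2.5e_A².
∂π/∂e_A = 54 + 3e_B − 5e_A = 0, so e_A = 10.8 + 0.6e_B.
At e_B = 13: e_A = 10.8 + 0.6·13 = 18.6.

18.6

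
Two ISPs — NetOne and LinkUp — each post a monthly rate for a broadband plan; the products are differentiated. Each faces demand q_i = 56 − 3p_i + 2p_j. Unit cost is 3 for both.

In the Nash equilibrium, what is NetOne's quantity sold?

NetOne's profit: π = (p_{NetOne} − 3)(56 − 3p_{NetOne} + 2p_{LinkUp}).
∂π/∂p_{NetOne} = 65 − 6p_{NetOne} + 2p_{LinkUp} = 0 ⇒ p_{NetOne} = 65/6 + (1/3)p_{LinkUp}.
By symmetry p_{LinkUp} = p_{NetOne}; substituting into the reaction function, (2/3)p_{NetOne} = 65/6 and p_{NetOne} = 16.25.
q_{NetOne} = 56 − 3·16.25 + 2·16.25 = 39.75.

39.75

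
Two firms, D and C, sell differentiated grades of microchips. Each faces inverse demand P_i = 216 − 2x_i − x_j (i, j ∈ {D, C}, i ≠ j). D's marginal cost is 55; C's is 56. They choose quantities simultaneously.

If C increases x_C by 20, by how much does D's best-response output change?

Firm D's profit: π = x_D(216 − 2x_D − x_C) − 55x_D.
∂π/∂x_D = 161 − 4x_D − x_C = 0 ⇒ x_D = 40.25 − 0.25x_C.
The reaction-function slope is −0.25, so a 20-unit rise in x_C moves x_D by −0.25 × 20 = −5. D's best response falls — the actions are strategic substitutes.

-5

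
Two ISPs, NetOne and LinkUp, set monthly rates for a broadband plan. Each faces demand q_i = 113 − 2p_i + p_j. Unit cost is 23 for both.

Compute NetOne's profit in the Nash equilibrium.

1800

NetOne's profit: π = (p_{NetOne} − 23)(113 − 2p_{NetOne} + p_{LinkUp}).
∂π/∂p_{NetOne} = 159 − 4p_{NetOne} + p_{LinkUp} = 0 ⇒ p_{NetOne} = 39.75 + 0.25p_{LinkUp}.
The game is symmetric, so in equilibrium p_{LinkUp} = p_{NetOne}: the reaction function gives 0.75p_{NetOne} = 39.75, hence p_{NetOne} = 53.
q_{NetOne} = 113 − 2·53 + 53 = 60.
Profit = (53 − 23)·60 = 1800.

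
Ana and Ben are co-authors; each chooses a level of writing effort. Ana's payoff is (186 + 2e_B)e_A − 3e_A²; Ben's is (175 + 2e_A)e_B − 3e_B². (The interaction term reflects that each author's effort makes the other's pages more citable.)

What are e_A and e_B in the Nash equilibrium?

45.8125, 44.4375

Expanding Ana's payoff: 186e_A + 2e_Be_A − 3e_A².
∂π/∂e_A = 186 + 2e_B − 6e_A = 0, so e_A = 31 + (1/3)e_B.
Likewise for Ben: e_B = 175/6 + (1/3)e_A.
Substituting the second reaction function into the first: e_A = 31 + (1/3)(175/6 + (1/3)e_A), which gives (8/9)e_A = 733/18 ⇒ e_A = 45.8125.
Then e_B = 175/6 + (1/3)·45.8125 = 44.4375.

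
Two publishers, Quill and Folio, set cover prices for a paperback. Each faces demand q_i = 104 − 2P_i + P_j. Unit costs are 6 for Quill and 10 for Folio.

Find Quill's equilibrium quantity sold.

Quill's profit: π = (P_{Quill} − 6)(104 − 2P_{Quill} + P_{Folio}).
∂π/∂P_{Quill} = 116 − 4P_{Quill} + P_{Folio} = 0 ⇒ P_{Quill} = 29 + 0.25P_{Folio}.
Similarly P_{Folio} = 31 + 0.25P_{Quill}.
Solving the two reaction functions simultaneously: (1 − (0.25)(0.25))P_{Quill} = 29 + 0.25·31, so 0.9375P_{Quill} = 36.75 and P_{Quill} = 39.2.
Then P_{Folio} = 31 + 0.25·39.2 = 40.8.
q_{Quill} = 104 − 2·39.2 + 40.8 = 66.4.

66.4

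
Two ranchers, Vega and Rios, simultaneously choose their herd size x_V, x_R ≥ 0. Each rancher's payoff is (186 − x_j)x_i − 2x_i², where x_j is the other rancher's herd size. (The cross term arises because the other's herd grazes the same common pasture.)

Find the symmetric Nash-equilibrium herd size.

Vega's payoff is (186 − x_R)x_V − 2x_V².
∂π/∂x_V = 186 − x_R − 4x_V = 0, so x_V = 46.5 − 0.25x_R.
Setting x_V = x_R in the reaction function: x_V = 46.5 − 0.25x_V, so x_V = 46.5 / 1.25 = 37.2.

37.2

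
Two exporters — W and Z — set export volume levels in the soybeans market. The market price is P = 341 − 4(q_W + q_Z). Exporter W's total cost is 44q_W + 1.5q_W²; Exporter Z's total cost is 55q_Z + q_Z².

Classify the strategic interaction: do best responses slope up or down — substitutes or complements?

strategic substitutes

Exporter W's profit: π = q_W(341 − 4(q_W + q_Z)) − 44q_W − 1.5q_W².
∂π/∂q_W = 297 − 11q_W − 4q_Z = 0, so q_W = 27 − (4/11)q_Z.
The best-response slope dq_W/dq_Z = −4/11 < 0: the reaction function is downward-sloping, so the choices are strategic substitutes.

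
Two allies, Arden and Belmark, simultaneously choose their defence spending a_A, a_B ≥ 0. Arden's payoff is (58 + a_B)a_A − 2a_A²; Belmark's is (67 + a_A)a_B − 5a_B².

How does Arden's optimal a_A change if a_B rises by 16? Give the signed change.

4

Expanding Arden's payoff: 58a_A + a_Ba_A − 2a_A².
∂π/∂a_A = 58 + a_B − 4a_A = 0, so a_A = 14.5 + 0.25a_B.
The reaction-function slope is 0.25, so a 16-unit rise in a_B moves a_A by 0.25 × 16 = 4. Arden's best response rises — the actions are strategic complements.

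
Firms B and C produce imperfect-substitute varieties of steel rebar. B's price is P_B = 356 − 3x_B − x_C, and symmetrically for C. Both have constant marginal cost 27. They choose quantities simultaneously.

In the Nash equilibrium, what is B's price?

Firm B's profit: π = x_B(356 − 3x_B − x_C) − 27x_B.
∂π/∂x_B = 329 − 6x_B − x_C = 0 ⇒ x_B = 329/6 − (1/6)x_C.
Setting x_B = x_C in the reaction function: x_B = 329/6 − (1/6)x_B, so x_B = (329/6) / (7/6) = 47.
P_B = 356 − 3·47 − 47 = 168.

168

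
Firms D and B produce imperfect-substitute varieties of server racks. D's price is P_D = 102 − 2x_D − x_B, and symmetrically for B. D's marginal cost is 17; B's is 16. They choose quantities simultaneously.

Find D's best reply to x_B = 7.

19.5

Firm D's profit: π = x_D(102 − 2x_D − x_B) − 17x_D.
∂π/∂x_D = 85 − 4x_D − x_B = 0 ⇒ x_D = 21.25 − 0.25x_B.
At x_B = 7: x_D = 21.25 − 0.25·7 = 19.5.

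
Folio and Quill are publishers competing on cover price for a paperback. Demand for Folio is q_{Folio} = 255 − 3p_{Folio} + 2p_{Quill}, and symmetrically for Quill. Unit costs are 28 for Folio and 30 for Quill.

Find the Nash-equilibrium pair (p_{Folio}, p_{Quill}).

85.125, 85.875

Folio's profit: π = (p_{Folio} − 28)(255 − 3p_{Folio} + 2p_{Quill}).
∂π/∂p_{Folio} = 339 − 6p_{Folio} + 2p_{Quill} = 0 ⇒ p_{Folio} = 56.5 + (1/3)p_{Quill}.
Similarly p_{Quill} = 57.5 + (1/3)p_{Folio}.
Plugging p_{Quill} into Folio's best response: p_{Folio} = 56.5 + (1/3)(57.5 + (1/3)p_{Folio}) ⇒ (8/9)p_{Folio} = 227/3, so p_{Folio} = 85.125.
Then p_{Quill} = 57.5 + (1/3)·85.125 = 85.875.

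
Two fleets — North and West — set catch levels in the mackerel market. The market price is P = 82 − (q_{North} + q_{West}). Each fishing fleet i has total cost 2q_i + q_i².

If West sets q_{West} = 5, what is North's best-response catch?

Fishing fleet North's profit: π = q_{North}(82 − (q_{North} + q_{West})) − 2q_{North} − q_{North}².
∂π/∂q_{North} = 80 − 4q_{North} − q_{West} = 0, so q_{North} = 20 − 0.25q_{West}.
At q_{West} = 5: q_{North} = 20 − 0.25·5 = 18.75.

18.75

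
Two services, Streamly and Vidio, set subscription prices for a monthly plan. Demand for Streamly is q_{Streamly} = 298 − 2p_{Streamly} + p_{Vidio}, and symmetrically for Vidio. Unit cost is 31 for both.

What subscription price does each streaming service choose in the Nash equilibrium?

Streamly's profit: π = (p_{Streamly} − 31)(298 − 2p_{Streamly} + p_{Vidio}).
∂π/∂p_{Streamly} = 360 − 4p_{Streamly} + p_{Vidio} = 0 ⇒ p_{Streamly} = 90 + 0.25p_{Vidio}.
The game is symmetric, so in equilibrium p_{Vidio} = p_{Streamly}: the reaction function gives 0.75p_{Streamly} = 90, hence p_{Streamly} = 120.

120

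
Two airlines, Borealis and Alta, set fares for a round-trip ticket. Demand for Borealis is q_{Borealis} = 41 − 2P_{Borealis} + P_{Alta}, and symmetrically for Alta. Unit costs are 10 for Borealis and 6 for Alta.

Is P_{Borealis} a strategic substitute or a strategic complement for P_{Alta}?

strategic complements

Borealis's profit: π = (P_{Borealis} − 10)(41 − 2P_{Borealis} + P_{Alta}).
∂π/∂P_{Borealis} = 61 − 4P_{Borealis} + P_{Alta} = 0 ⇒ P_{Borealis} = 15.25 + 0.25P_{Alta}.
The best-response slope dP_{Borealis}/dP_{Alta} = 0.25 > 0: the reaction function is upward-sloping, so the choices are strategic complements.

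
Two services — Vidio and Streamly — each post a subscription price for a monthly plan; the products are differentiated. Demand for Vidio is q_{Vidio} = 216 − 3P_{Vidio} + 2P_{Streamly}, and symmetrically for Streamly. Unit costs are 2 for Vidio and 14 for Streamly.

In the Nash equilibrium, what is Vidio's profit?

9324.1875

Vidio's profit: π = (P_{Vidio} − 2)(216 − 3P_{Vidio} + 2P_{Streamly}).
∂π/∂P_{Vidio} = 222 − 6P_{Vidio} + 2P_{Streamly} = 0 ⇒ P_{Vidio} = 37 + (1/3)P_{Streamly}.
Similarly P_{Streamly} = 43 + (1/3)P_{Vidio}.
Solving the two reaction functions simultaneously: (1 − (1/3)(1/3))P_{Vidio} = 37 + (1/3)·43, so (8/9)P_{Vidio} = 154/3 and P_{Vidio} = 57.75.
Then P_{Streamly} = 43 + (1/3)·57.75 = 62.25.
q_{Vidio} = 216 − 3·57.75 + 2·62.25 = 167.25.
Profit = (57.75 − 2)·167.25 = 9324.1875.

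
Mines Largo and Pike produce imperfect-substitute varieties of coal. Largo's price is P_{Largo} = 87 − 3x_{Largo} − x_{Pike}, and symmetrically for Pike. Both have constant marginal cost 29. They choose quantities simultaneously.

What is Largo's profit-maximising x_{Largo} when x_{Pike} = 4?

Mine Largo's profit: π = x_{Largo}(87 − 3x_{Largo} − x_{Pike}) − 29x_{Largo}.
∂π/∂x_{Largo} = 58 − 6x_{Largo} − x_{Pike} = 0 ⇒ x_{Largo} = 29/3 − (1/6)x_{Pike}.
At x_{Pike} = 4: x_{Largo} = 29/3 − (1/6)·4 = 9.

9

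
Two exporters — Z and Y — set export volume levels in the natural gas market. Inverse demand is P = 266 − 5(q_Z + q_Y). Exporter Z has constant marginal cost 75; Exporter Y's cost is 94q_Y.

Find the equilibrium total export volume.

Exporter Z's profit: π = q_Z(266 − 5(q_Z + q_Y)) − 75q_Z.
∂π/∂q_Z = 191 − 10q_Z − 5q_Y = 0, so q_Z = 19.1 − 0.5q_Y.
By the same steps for Y: q_Y = 17.2 − 0.5q_Z.
Substituting the second reaction function into the first: q_Z = 19.1 − 0.5(17.2 − 0.5q_Z), which gives 0.75q_Z = 10.5 ⇒ q_Z = 14.
Then q_Y = 17.2 − 0.5·14 = 10.2.
Total export volume: 14 + 10.2 = 24.2.

24.2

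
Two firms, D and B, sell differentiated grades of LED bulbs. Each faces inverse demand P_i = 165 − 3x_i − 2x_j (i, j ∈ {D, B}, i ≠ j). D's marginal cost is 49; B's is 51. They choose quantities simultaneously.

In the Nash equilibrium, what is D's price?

Firm D's profit: π = x_D(165 − 3x_D − 2x_B) − 49x_D.
∂π/∂x_D = 116 − 6x_D − 2x_B = 0 ⇒ x_D = 58/3 − (1/3)x_B.
Similarly x_B = 19 − (1/3)x_D.
Plugging x_B into D's best response: x_D = 58/3 − (1/3)(19 − (1/3)x_D) ⇒ (8/9)x_D = 13, so x_D = 14.625.
Then x_B = 19 − (1/3)·14.625 = 14.125.
P_D = 165 − 3·14.625 − 2·14.125 = 92.875.

92.875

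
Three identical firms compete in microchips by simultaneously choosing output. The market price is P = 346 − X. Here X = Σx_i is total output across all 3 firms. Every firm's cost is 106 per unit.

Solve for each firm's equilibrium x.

A representative firm's profit is π_i = x_i(346 − X) − 106x_i, with X = x_i + Σ_{j≠i} x_j.
First-order condition: 240 − 2x_i − Σ_{j≠i} x_j = 0.
In a symmetric equilibrium every firm chooses the same x, so Σ_{j≠i} x_j = 2x. The condition becomes 240 − 4x = 0, giving x = 240/4 = 60.

60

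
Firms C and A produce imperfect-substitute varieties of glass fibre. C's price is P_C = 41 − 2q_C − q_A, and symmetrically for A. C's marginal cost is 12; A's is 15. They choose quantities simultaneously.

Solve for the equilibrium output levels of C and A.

6, 5

Firm C's profit: π = q_C(41 − 2q_C − q_A) − 12q_C.
∂π/∂q_C = 29 − 4q_C − q_A = 0 ⇒ q_C = 7.25 − 0.25q_A.
Similarly q_A = 6.5 − 0.25q_C.
Solving the two reaction functions simultaneously: (1 − (−0.25)(−0.25))q_C = 7.25 − 0.25·6.5, so 0.9375q_C = 5.625 and q_C = 6.
Then q_A = 6.5 − 0.25·6 = 5.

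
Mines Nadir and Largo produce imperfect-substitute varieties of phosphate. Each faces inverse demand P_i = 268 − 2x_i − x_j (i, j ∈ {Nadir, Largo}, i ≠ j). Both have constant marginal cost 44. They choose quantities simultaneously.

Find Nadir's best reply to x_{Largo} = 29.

48.75

Mine Nadir's profit: π = x_{Nadir}(268 − 2x_{Nadir} − x_{Largo}) − 44x_{Nadir}.
∂π/∂x_{Nadir} = 224 − 4x_{Nadir} − x_{Largo} = 0 ⇒ x_{Nadir} = 56 − 0.25x_{Largo}.
At x_{Largo} = 29: x_{Nadir} = 56 − 0.25·29 = 48.75.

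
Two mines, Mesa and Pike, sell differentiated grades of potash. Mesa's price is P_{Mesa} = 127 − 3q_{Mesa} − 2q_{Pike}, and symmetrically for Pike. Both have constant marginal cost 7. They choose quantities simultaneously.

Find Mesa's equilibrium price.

Mine Mesa's profit: π = q_{Mesa}(127 − 3q_{Mesa} − 2q_{Pike}) − 7q_{Mesa}.
∂π/∂q_{Mesa} = 120 − 6q_{Mesa} − 2q_{Pike} = 0 ⇒ q_{Mesa} = 20 − (1/3)q_{Pike}.
By symmetry q_{Pike} = q_{Mesa}; substituting into the reaction function, (4/3)q_{Mesa} = 20 and q_{Mesa} = 15.
P_{Mesa} = 127 − 3·15 − 2·15 = 52.

52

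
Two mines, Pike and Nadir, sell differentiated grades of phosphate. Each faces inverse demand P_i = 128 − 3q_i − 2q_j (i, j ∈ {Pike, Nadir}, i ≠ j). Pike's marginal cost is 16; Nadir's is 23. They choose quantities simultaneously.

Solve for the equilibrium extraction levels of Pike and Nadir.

14.4375, 12.6875

Mine Pike's profit: π = q_{Pike}(128 − 3q_{Pike} − 2q_{Nadir}) − 16q_{Pike}.
∂π/∂q_{Pike} = 112 − 6q_{Pike} − 2q_{Nadir} = 0 ⇒ q_{Pike} = 56/3 − (1/3)q_{Nadir}.
Similarly q_{Nadir} = 17.5 − (1/3)q_{Pike}.
Substituting the second reaction function into the first: q_{Pike} = 56/3 − (1/3)(17.5 − (1/3)q_{Pike}), which gives (8/9)q_{Pike} = 77/6 ⇒ q_{Pike} = 14.4375.
Then q_{Nadir} = 17.5 − (1/3)·14.4375 = 12.6875.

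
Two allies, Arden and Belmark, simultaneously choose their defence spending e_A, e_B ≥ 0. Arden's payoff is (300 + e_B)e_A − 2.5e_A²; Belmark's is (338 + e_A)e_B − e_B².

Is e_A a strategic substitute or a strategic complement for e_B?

strategic complements

Expanding Arden's payoff: 300e_A + e_Be_A − 2.5e_A².
∂π/∂e_A = 300 + e_B − 5e_A = 0, so e_A = 60 + 0.2e_B.
The best-response slope de_A/de_B = 0.2 > 0: the reaction function is upward-sloping, so the choices are strategic complements.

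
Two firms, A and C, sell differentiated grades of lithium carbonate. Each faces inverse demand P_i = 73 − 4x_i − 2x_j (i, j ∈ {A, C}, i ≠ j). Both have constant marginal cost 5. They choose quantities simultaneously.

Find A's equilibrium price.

32.2

Firm A's profit: π = x_A(73 − 4x_A − 2x_C) − 5x_A.
∂π/∂x_A = 68 − 8x_A − 2x_C = 0 ⇒ x_A = 8.5 − 0.25x_C.
The game is symmetric, so in equilibrium x_C = x_A: the reaction function gives 1.25x_A = 8.5, hence x_A = 6.8.
P_A = 73 − 4·6.8 − 2·6.8 = 32.2.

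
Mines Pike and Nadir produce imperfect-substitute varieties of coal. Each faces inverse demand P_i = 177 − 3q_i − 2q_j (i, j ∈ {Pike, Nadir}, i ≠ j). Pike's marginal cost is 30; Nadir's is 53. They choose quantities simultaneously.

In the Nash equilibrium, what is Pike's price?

89.4375

Mine Pike's profit: π = q_{Pike}(177 − 3q_{Pike} − 2q_{Nadir}) − 30q_{Pike}.
∂π/∂q_{Pike} = 147 − 6q_{Pike} − 2q_{Nadir} = 0 ⇒ q_{Pike} = 24.5 − (1/3)q_{Nadir}.
Similarly q_{Nadir} = 62/3 − (1/3)q_{Pike}.
Substituting the second reaction function into the first: q_{Pike} = 24.5 − (1/3)(62/3 − (1/3)q_{Pike}), which gives (8/9)q_{Pike} = 317/18 ⇒ q_{Pike} = 19.8125.
Then q_{Nadir} = 62/3 − (1/3)·19.8125 = 14.0625.
P_{Pike} = 177 − 3·19.8125 − 2·14.0625 = 89.4375.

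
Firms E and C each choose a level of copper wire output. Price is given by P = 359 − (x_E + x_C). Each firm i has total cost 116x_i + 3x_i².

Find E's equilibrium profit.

2916

Firm E's profit: π = x_E(359 − (x_E + x_C)) − 116x_E − 3x_E².
∂π/∂x_E = 243 − 8x_E − x_C = 0, so x_E = 30.375 − 0.125x_C.
By symmetry x_C = x_E; substituting into the reaction function, 1.125x_E = 30.375 and x_E = 27.
Price P = 359 − 54 = 305.
E's profit: (305 − 116)·27 − 3(27)² = 2916.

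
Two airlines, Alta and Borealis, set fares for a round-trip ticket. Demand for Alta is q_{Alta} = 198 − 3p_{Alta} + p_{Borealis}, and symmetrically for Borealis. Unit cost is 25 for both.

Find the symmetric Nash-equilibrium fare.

54.6

Alta's profit: π = (p_{Alta} − 25)(198 − 3p_{Alta} + p_{Borealis}).
∂π/∂p_{Alta} = 273 − 6p_{Alta} + p_{Borealis} = 0 ⇒ p_{Alta} = 45.5 + (1/6)p_{Borealis}.
Setting p_{Alta} = p_{Borealis} in the reaction function: p_{Alta} = 45.5 + (1/6)p_{Alta}, so p_{Alta} = 45.5 / (5/6) = 54.6.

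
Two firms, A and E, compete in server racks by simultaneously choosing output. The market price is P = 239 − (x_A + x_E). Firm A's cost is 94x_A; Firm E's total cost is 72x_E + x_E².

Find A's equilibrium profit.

Firm A's profit: π = x_A(239 − (x_A + x_E)) − 94x_A.
∂π/∂x_A = 145 − 2x_A − x_E = 0, so x_A = 72.5 − 0.5x_E.
For E: ∂π/∂x_E = 167 − 4x_E − x_A = 0 ⇒ x_E = 41.75 − 0.25x_A.
Solving the two reaction functions simultaneously: (1 − (−0.5)(−0.25))x_A = 72.5 − 0.5·41.75, so 0.875x_A = 51.625 and x_A = 59.
Then x_E = 41.75 − 0.25·59 = 27.
Price P = 239 − 86 = 153.
A's profit: (153 − 94)·59 = 3481.

3481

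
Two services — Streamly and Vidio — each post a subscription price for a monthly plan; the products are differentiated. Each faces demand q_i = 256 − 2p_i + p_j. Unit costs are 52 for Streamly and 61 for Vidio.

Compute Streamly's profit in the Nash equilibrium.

Streamly's profit: π = (p_{Streamly} − 52)(256 − 2p_{Streamly} + p_{Vidio}).
∂π/∂p_{Streamly} = 360 − 4p_{Streamly} + p_{Vidio} = 0 ⇒ p_{Streamly} = 90 + 0.25p_{Vidio}.
Similarly p_{Vidio} = 94.5 + 0.25p_{Streamly}.
Plugging p_{Vidio} into Streamly's best response: p_{Streamly} = 90 + 0.25(94.5 + 0.25p_{Streamly}) ⇒ 0.9375p_{Streamly} = 113.625, so p_{Streamly} = 121.2.
Then p_{Vidio} = 94.5 + 0.25·121.2 = 124.8.
q_{Streamly} = 256 − 2·121.2 + 124.8 = 138.4.
Profit = (121.2 − 52)·138.4 = 9577.28.

9577.28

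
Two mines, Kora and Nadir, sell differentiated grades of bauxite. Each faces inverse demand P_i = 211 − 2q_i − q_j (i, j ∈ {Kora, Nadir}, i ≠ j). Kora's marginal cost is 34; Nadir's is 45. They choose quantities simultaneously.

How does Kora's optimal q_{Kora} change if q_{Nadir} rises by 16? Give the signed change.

Mine Kora's profit: π = q_{Kora}(211 − 2q_{Kora} − q_{Nadir}) − 34q_{Kora}.
∂π/∂q_{Kora} = 177 − 4q_{Kora} − q_{Nadir} = 0 ⇒ q_{Kora} = 44.25 − 0.25q_{Nadir}.
The reaction-function slope is −0.25, so a 16-unit rise in q_{Nadir} moves q_{Kora} by −0.25 × 16 = −4. Kora's best response falls — the actions are strategic substitutes.

-4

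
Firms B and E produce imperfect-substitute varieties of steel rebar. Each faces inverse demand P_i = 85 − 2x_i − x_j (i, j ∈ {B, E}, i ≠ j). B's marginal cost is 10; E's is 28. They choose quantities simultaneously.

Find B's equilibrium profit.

Firm B's profit: π = x_B(85 − 2x_B − x_E) − 10x_B.
∂π/∂x_B = 75 − 4x_B − x_E = 0 ⇒ x_B = 18.75 − 0.25x_E.
Similarly x_E = 14.25 − 0.25x_B.
Solving the two reaction functions simultaneously: (1 − (−0.25)(−0.25))x_B = 18.75 − 0.25·14.25, so 0.9375x_B = 15.1875 and x_B = 16.2.
Then x_E = 14.25 − 0.25·16.2 = 10.2.
P_B = 85 − 2·16.2 − 10.2 = 42.4.
Profit = (42.4 − 10)·16.2 = 524.88.

524.88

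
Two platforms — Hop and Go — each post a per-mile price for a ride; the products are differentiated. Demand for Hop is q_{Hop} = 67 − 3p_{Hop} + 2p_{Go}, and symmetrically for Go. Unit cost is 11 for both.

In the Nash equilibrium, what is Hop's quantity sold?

Hop's profit: π = (p_{Hop} − 11)(67 − 3p_{Hop} + 2p_{Go}).
∂π/∂p_{Hop} = 100 − 6p_{Hop} + 2p_{Go} = 0 ⇒ p_{Hop} = 50/3 + (1/3)p_{Go}.
By symmetry p_{Go} = p_{Hop}; substituting into the reaction function, (2/3)p_{Hop} = 50/3 and p_{Hop} = 25.
q_{Hop} = 67 − 3·25 + 2·25 = 42.

42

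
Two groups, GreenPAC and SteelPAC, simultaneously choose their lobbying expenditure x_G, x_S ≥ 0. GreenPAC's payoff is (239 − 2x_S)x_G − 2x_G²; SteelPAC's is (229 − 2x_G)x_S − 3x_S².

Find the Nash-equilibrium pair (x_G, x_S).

48.8, 21.9

Expanding GreenPAC's payoff: 239x_G − 2x_Sx_G − 2x_G².
∂π/∂x_G = 239 − 2x_S − 4x_G = 0, so x_G = 59.75 − 0.5x_S.
Likewise for SteelPAC: x_S = 229/6 − (1/3)x_G.
Solving the two reaction functions simultaneously: (1 − (−0.5)(−1/3))x_G = 59.75 − 0.5·(229/6), so (5/6)x_G = 122/3 and x_G = 48.8.
Then x_S = 229/6 − (1/3)·48.8 = 21.9.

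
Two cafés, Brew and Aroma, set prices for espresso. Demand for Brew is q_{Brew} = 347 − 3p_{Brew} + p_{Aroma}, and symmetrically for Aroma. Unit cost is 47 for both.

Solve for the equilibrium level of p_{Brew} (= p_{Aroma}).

97.6

Brew's profit: π = (p_{Brew} − 47)(347 − 3p_{Brew} + p_{Aroma}).
∂π/∂p_{Brew} = 488 − 6p_{Brew} + p_{Aroma} = 0 ⇒ p_{Brew} = 244/3 + (1/6)p_{Aroma}.
Setting p_{Brew} = p_{Aroma} in the reaction function: p_{Brew} = 244/3 + (1/6)p_{Brew}, so p_{Brew} = (244/3) / (5/6) = 97.6.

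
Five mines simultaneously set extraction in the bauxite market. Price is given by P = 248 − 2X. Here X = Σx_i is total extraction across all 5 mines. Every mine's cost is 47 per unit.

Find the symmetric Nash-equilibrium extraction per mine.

A representative mine's profit is π_i = x_i(248 − 2X) − 47x_i, with X = x_i + Σ_{j≠i} x_j.
First-order condition: 201 − 4x_i − 2Σ_{j≠i} x_j = 0.
With identical mines, set every x_j = x: then 201 − 4x − 8x = 0, i.e. x = 201/12 = 16.75.

16.75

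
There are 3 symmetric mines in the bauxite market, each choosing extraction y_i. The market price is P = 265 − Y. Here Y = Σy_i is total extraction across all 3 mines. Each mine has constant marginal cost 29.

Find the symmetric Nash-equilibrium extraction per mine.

59

A representative mine's profit is π_i = y_i(265 − Y) − 29y_i, with Y = y_i + Σ_{j≠i} y_j.
First-order condition: 236 − 2y_i − Σ_{j≠i} y_j = 0.
In a symmetric equilibrium every mine chooses the same y, so Σ_{j≠i} y_j = 2y. The condition becomes 236 − 4y = 0, giving y = 236/4 = 59.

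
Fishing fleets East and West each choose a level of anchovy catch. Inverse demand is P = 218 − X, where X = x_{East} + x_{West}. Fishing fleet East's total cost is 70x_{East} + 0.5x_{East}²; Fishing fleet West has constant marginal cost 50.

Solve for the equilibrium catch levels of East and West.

Fishing fleet East's profit: π = x_{East}(218 − (x_{East} + x_{West})) − 70x_{East} − 0.5x_{East}².
∂π/∂x_{East} = 148 − 3x_{East} − x_{West} = 0, so x_{East} = 148/3 − (1/3)x_{West}.
For West: ∂π/∂x_{West} = 168 − 2x_{West} − x_{East} = 0 ⇒ x_{West} = 84 − 0.5x_{East}.
Plugging x_{West} into East's best response: x_{East} = 148/3 − (1/3)(84 − 0.5x_{East}) ⇒ (5/6)x_{East} = 64/3, so x_{East} = 25.6.
Then x_{West} = 84 − 0.5·25.6 = 71.2.

25.6, 71.2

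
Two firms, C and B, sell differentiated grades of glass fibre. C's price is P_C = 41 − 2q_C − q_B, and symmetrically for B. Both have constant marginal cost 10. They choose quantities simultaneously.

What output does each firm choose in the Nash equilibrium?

Firm C's profit: π = q_C(41 − 2q_C − q_B) − 10q_C.
∂π/∂q_C = 31 − 4q_C − q_B = 0 ⇒ q_C = 7.75 − 0.25q_B.
Setting q_C = q_B in the reaction function: q_C = 7.75 − 0.25q_C, so q_C = 7.75 / 1.25 = 6.2.

6.2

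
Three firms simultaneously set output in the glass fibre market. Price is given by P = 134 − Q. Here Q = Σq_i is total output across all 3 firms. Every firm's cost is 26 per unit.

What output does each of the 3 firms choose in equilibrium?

A representative firm's profit is π_i = q_i(134 − Q) − 26q_i, with Q = q_i + Σ_{j≠i} q_j.
First-order condition: 108 − 2q_i − Σ_{j≠i} q_j = 0.
Imposing symmetry (q_j = q for all j) turns Σ_{j≠i} q_j into 2q, so 108 = 4q and q = 27.

27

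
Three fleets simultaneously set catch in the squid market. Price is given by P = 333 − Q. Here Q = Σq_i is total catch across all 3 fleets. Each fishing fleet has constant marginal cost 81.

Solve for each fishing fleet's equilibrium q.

A representative fishing fleet's profit is π_i = q_i(333 − Q) − 81q_i, with Q = q_i + Σ_{j≠i} q_j.
First-order condition: 252 − 2q_i − Σ_{j≠i} q_j = 0.
In a symmetric equilibrium every fishing fleet chooses the same q, so Σ_{j≠i} q_j = 2q. The condition becomes 252 − 4q = 0, giving q = 252/4 = 63.

63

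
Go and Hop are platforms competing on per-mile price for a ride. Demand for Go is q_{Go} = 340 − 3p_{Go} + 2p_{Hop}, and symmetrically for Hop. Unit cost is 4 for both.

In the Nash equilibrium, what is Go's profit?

Go's profit: π = (p_{Go} − 4)(340 − 3p_{Go} + 2p_{Hop}).
∂π/∂p_{Go} = 352 − 6p_{Go} + 2p_{Hop} = 0 ⇒ p_{Go} = 176/3 + (1/3)p_{Hop}.
Setting p_{Go} = p_{Hop} in the reaction function: p_{Go} = 176/3 + (1/3)p_{Go}, so p_{Go} = (176/3) / (2/3) = 88.
q_{Go} = 340 − 3·88 + 2·88 = 252.
Profit = (88 − 4)·252 = 21168.

21168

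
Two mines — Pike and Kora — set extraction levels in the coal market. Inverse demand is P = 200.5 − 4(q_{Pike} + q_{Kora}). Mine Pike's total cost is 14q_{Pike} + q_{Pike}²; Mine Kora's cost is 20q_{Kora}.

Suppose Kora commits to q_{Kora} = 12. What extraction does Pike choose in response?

13.85

Mine Pike's profit: π = q_{Pike}(200.5 − 4(q_{Pike} + q_{Kora})) − 14q_{Pike} − q_{Pike}².
∂π/∂q_{Pike} = 186.5 − 10q_{Pike} − 4q_{Kora} = 0, so q_{Pike} = 18.65 − 0.4q_{Kora}.
At q_{Kora} = 12: q_{Pike} = 18.65 − 0.4·12 = 13.85.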